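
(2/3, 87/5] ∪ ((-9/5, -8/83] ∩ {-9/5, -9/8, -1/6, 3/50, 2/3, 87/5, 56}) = {-9/8, -1/6} ∪ (2/3, 87/5]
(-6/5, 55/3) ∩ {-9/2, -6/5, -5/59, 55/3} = {-5/59}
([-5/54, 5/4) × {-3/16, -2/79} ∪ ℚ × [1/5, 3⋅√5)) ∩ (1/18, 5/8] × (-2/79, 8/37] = (ℚ ∩ (1/18, 5/8]) × [1/5, 8/37]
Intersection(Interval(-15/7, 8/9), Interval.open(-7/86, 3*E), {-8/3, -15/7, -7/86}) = EmptySet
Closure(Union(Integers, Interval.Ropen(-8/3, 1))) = Union(Integers, Interval(-8/3, 1))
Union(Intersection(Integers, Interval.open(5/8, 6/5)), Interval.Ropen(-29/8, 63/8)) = Union(Interval.Ropen(-29/8, 63/8), Range(1, 2, 1))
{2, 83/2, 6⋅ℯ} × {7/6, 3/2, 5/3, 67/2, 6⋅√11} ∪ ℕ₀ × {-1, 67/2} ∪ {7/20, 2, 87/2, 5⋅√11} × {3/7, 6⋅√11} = (ℕ₀ × {-1, 67/2}) ∪ ({2, 83/2, 6⋅ℯ} × {7/6, 3/2, 5/3, 67/2, 6⋅√11}) ∪ ({7/20, 2, 87/2, 5⋅√11} × {3/7, 6⋅√11})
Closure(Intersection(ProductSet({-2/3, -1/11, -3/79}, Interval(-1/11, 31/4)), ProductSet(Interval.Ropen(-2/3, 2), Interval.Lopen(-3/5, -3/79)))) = ProductSet({-2/3, -1/11, -3/79}, Interval(-1/11, -3/79))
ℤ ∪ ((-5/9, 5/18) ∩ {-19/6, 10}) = ℤ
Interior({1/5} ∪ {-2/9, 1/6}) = ∅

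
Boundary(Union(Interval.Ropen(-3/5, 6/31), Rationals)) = Union(Interval(-oo, -3/5), Interval(6/31, oo))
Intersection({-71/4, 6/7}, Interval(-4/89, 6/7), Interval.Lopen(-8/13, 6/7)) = {6/7}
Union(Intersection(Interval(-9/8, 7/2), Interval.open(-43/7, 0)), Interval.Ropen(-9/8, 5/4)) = Interval.Ropen(-9/8, 5/4)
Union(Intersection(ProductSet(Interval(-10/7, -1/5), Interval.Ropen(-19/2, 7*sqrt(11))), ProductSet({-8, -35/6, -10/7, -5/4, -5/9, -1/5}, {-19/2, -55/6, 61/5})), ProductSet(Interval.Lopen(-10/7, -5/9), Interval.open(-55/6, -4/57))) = Union(ProductSet({-10/7, -5/4, -5/9, -1/5}, {-19/2, -55/6, 61/5}), ProductSet(Interval.Lopen(-10/7, -5/9), Interval.open(-55/6, -4/57)))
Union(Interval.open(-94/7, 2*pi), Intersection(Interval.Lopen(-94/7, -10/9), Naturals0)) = Interval.open(-94/7, 2*pi)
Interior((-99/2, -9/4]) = (-99/2, -9/4)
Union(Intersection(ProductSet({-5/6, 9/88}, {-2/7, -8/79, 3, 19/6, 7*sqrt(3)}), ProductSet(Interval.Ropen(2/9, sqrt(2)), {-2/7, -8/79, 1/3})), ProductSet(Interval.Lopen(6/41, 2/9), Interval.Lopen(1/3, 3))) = ProductSet(Interval.Lopen(6/41, 2/9), Interval.Lopen(1/3, 3))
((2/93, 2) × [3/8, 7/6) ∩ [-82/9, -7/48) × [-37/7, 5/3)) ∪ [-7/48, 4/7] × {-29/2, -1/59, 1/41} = [-7/48, 4/7] × {-29/2, -1/59, 1/41}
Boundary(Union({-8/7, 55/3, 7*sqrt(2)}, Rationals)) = Reals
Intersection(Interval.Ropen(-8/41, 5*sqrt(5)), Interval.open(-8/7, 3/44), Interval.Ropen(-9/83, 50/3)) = Interval.Ropen(-9/83, 3/44)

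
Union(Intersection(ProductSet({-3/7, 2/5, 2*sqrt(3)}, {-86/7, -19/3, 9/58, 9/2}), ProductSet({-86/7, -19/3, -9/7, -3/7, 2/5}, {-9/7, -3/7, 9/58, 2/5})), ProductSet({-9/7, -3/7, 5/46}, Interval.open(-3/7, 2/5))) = Union(ProductSet({-3/7, 2/5}, {9/58}), ProductSet({-9/7, -3/7, 5/46}, Interval.open(-3/7, 2/5)))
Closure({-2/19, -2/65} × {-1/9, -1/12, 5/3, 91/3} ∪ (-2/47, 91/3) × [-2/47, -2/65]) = ({-2/19, -2/65} × {-1/9, -1/12, 5/3, 91/3}) ∪ ([-2/47, 91/3] × [-2/47, -2/65])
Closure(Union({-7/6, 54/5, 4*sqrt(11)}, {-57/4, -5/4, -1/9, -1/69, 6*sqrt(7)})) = {-57/4, -5/4, -7/6, -1/9, -1/69, 54/5, 4*sqrt(11), 6*sqrt(7)}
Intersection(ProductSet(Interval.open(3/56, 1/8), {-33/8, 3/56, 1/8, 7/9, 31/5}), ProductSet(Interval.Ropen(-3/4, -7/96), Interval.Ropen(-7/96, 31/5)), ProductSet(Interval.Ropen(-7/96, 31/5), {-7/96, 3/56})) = EmptySet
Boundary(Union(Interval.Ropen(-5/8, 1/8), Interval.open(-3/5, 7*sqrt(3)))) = {-5/8, 7*sqrt(3)}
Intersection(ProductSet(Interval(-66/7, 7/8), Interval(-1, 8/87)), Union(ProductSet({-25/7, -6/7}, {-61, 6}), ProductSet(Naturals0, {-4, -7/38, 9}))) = ProductSet(Range(0, 1, 1), {-7/38})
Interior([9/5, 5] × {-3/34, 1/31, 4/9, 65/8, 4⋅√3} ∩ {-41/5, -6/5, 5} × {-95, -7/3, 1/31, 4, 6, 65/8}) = ∅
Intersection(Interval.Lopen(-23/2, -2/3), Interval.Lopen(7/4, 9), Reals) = EmptySet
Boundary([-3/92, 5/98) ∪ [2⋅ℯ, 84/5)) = {-3/92, 5/98, 84/5, 2⋅ℯ}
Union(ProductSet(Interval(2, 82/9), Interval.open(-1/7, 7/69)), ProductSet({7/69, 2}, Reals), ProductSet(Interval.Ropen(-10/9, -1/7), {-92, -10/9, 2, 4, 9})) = Union(ProductSet({7/69, 2}, Reals), ProductSet(Interval.Ropen(-10/9, -1/7), {-92, -10/9, 2, 4, 9}), ProductSet(Interval(2, 82/9), Interval.open(-1/7, 7/69)))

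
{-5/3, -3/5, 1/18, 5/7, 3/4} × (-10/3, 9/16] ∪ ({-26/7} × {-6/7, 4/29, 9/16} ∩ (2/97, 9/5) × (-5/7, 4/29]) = {-5/3, -3/5, 1/18, 5/7, 3/4} × (-10/3, 9/16]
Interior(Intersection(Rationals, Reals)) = EmptySet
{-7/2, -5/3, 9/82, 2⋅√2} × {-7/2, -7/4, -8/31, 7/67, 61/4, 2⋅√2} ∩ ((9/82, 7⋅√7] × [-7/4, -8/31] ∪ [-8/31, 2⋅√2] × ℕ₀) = {2⋅√2} × {-7/4, -8/31}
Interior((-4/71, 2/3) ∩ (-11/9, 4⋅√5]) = (-4/71, 2/3)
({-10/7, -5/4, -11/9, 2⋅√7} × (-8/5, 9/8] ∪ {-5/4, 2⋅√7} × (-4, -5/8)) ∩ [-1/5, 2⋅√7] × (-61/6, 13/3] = {2⋅√7} × (-4, 9/8]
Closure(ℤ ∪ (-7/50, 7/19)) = ℤ ∪ [-7/50, 7/19]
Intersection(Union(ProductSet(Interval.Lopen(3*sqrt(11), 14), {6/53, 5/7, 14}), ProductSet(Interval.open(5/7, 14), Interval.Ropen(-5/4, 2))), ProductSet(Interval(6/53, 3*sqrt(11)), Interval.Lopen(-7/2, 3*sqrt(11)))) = ProductSet(Interval.Lopen(5/7, 3*sqrt(11)), Interval.Ropen(-5/4, 2))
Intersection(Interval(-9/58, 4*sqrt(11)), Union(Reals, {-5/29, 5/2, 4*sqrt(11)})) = Interval(-9/58, 4*sqrt(11))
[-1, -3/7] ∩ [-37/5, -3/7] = [-1, -3/7]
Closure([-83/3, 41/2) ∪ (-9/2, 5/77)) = [-83/3, 41/2]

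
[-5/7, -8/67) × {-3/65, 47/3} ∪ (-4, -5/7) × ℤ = ((-4, -5/7) × ℤ) ∪ ([-5/7, -8/67) × {-3/65, 47/3})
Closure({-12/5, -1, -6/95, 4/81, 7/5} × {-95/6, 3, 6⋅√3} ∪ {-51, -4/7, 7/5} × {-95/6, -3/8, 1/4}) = ({-51, -4/7, 7/5} × {-95/6, -3/8, 1/4}) ∪ ({-12/5, -1, -6/95, 4/81, 7/5} × {-95/6, 3, 6⋅√3})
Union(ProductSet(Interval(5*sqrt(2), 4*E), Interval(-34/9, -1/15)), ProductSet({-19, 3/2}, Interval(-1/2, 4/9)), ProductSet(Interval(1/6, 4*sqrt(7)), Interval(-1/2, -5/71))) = Union(ProductSet({-19, 3/2}, Interval(-1/2, 4/9)), ProductSet(Interval(1/6, 4*sqrt(7)), Interval(-1/2, -5/71)), ProductSet(Interval(5*sqrt(2), 4*E), Interval(-34/9, -1/15)))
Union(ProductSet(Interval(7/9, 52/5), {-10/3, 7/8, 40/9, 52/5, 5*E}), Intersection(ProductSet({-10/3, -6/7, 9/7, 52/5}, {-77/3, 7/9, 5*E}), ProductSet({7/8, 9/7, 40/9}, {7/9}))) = Union(ProductSet({9/7}, {7/9}), ProductSet(Interval(7/9, 52/5), {-10/3, 7/8, 40/9, 52/5, 5*E}))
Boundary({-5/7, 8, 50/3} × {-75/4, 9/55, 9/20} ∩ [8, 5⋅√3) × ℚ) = {8} × {-75/4, 9/55, 9/20}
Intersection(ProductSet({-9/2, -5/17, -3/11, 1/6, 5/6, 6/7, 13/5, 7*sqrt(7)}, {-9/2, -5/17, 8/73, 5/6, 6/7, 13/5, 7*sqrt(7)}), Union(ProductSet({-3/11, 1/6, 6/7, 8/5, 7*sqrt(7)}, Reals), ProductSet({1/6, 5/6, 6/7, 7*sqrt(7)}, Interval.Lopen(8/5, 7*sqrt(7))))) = Union(ProductSet({-3/11, 1/6, 6/7, 7*sqrt(7)}, {-9/2, -5/17, 8/73, 5/6, 6/7, 13/5, 7*sqrt(7)}), ProductSet({1/6, 5/6, 6/7, 7*sqrt(7)}, {13/5, 7*sqrt(7)}))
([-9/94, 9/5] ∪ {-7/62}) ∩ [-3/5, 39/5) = {-7/62} ∪ [-9/94, 9/5]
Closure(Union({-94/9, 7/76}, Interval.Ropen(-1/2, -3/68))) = Union({-94/9, 7/76}, Interval(-1/2, -3/68))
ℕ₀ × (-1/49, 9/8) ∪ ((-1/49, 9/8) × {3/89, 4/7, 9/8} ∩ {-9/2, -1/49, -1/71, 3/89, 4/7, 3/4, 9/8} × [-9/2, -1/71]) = ℕ₀ × (-1/49, 9/8)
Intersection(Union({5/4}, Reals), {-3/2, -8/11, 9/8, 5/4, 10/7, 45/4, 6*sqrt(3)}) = {-3/2, -8/11, 9/8, 5/4, 10/7, 45/4, 6*sqrt(3)}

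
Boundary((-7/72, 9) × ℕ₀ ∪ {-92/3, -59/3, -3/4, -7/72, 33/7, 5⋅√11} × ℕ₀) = ({-92/3, -59/3, -3/4, 5⋅√11} ∪ [-7/72, 9]) × ℕ₀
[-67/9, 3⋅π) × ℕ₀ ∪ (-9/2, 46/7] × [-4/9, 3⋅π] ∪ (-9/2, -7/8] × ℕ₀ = ([-67/9, 3⋅π) × ℕ₀) ∪ ((-9/2, 46/7] × [-4/9, 3⋅π])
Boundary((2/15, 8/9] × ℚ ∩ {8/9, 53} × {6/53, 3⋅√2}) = {8/9} × {6/53}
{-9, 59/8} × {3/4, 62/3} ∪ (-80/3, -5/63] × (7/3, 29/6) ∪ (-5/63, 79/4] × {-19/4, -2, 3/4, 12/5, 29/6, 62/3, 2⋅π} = ({-9, 59/8} × {3/4, 62/3}) ∪ ((-80/3, -5/63] × (7/3, 29/6)) ∪ ((-5/63, 79/4] × {-19/4, -2, 3/4, 12/5, 29/6, 62/3, 2⋅π})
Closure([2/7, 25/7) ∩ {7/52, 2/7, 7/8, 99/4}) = {2/7, 7/8}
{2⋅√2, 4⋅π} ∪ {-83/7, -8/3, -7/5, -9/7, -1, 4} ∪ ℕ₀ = {-83/7, -8/3, -7/5, -9/7, -1, 2⋅√2, 4⋅π} ∪ ℕ₀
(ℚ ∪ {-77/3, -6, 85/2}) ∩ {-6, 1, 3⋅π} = {-6, 1}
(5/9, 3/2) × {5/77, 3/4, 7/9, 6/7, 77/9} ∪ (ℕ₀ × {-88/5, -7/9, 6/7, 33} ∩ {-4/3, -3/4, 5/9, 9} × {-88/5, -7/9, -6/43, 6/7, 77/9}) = ({9} × {-88/5, -7/9, 6/7}) ∪ ((5/9, 3/2) × {5/77, 3/4, 7/9, 6/7, 77/9})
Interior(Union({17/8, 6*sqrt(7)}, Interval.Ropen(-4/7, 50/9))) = Interval.open(-4/7, 50/9)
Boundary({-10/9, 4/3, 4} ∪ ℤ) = ℤ ∪ {-10/9, 4/3}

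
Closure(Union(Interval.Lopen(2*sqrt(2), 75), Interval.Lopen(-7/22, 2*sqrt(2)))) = Interval(-7/22, 75)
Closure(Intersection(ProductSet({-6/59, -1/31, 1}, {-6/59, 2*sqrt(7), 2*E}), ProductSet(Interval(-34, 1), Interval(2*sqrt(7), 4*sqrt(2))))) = ProductSet({-6/59, -1/31, 1}, {2*sqrt(7), 2*E})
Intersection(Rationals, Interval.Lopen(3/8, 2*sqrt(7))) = Intersection(Interval.Lopen(3/8, 2*sqrt(7)), Rationals)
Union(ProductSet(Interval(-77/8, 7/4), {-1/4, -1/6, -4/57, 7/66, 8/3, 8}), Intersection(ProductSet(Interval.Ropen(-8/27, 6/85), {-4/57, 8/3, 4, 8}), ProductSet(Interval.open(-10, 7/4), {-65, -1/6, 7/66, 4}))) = Union(ProductSet(Interval(-77/8, 7/4), {-1/4, -1/6, -4/57, 7/66, 8/3, 8}), ProductSet(Interval.Ropen(-8/27, 6/85), {4}))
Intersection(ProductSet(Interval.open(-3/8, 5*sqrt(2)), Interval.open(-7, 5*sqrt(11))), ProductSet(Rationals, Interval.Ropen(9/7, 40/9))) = ProductSet(Intersection(Interval.open(-3/8, 5*sqrt(2)), Rationals), Interval.Ropen(9/7, 40/9))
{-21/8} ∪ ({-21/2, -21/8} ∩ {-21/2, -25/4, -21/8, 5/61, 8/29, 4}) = {-21/2, -21/8}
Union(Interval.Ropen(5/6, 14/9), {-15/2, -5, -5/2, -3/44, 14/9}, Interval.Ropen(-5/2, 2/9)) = Union({-15/2, -5}, Interval.Ropen(-5/2, 2/9), Interval(5/6, 14/9))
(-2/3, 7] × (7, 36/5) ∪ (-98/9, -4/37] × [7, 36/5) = ((-98/9, -4/37] × [7, 36/5)) ∪ ((-2/3, 7] × (7, 36/5))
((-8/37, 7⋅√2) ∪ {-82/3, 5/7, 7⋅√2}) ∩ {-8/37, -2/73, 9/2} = {-2/73, 9/2}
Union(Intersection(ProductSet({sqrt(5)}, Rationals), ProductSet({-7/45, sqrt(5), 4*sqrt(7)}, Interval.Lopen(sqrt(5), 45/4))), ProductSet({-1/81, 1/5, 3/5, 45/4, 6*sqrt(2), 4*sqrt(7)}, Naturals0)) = Union(ProductSet({sqrt(5)}, Intersection(Interval.Lopen(sqrt(5), 45/4), Rationals)), ProductSet({-1/81, 1/5, 3/5, 45/4, 6*sqrt(2), 4*sqrt(7)}, Naturals0))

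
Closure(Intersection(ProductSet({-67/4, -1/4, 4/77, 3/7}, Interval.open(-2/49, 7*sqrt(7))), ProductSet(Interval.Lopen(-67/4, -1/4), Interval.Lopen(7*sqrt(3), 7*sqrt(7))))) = ProductSet({-1/4}, Interval(7*sqrt(3), 7*sqrt(7)))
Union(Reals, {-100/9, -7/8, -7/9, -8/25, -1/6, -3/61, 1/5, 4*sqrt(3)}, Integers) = Reals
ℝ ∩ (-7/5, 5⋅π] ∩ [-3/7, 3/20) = [-3/7, 3/20)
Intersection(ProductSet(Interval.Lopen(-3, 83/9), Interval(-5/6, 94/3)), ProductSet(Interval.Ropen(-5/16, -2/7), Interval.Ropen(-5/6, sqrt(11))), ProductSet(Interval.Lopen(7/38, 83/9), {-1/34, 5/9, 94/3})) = EmptySet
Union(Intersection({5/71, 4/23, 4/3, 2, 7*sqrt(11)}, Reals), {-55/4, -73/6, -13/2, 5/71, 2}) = {-55/4, -73/6, -13/2, 5/71, 4/23, 4/3, 2, 7*sqrt(11)}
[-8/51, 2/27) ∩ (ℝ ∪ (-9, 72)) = [-8/51, 2/27)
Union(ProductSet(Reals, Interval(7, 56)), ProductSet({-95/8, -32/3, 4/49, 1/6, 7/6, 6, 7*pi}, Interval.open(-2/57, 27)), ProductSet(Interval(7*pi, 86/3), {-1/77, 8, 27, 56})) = Union(ProductSet({-95/8, -32/3, 4/49, 1/6, 7/6, 6, 7*pi}, Interval.open(-2/57, 27)), ProductSet(Interval(7*pi, 86/3), {-1/77, 8, 27, 56}), ProductSet(Reals, Interval(7, 56)))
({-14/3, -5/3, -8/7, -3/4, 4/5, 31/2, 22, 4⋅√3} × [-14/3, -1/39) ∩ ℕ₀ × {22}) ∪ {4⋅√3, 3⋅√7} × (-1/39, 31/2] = {4⋅√3, 3⋅√7} × (-1/39, 31/2]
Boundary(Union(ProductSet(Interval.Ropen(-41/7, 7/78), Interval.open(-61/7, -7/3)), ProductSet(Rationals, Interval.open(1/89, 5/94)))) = Union(ProductSet({-41/7, 7/78}, Interval(-61/7, -7/3)), ProductSet(Interval(-41/7, 7/78), {-61/7, -7/3}), ProductSet(Reals, Interval(1/89, 5/94)))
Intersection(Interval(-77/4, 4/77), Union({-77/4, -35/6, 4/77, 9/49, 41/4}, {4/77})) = {-77/4, -35/6, 4/77}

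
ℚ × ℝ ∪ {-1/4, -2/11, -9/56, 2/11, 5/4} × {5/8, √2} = ℚ × ℝ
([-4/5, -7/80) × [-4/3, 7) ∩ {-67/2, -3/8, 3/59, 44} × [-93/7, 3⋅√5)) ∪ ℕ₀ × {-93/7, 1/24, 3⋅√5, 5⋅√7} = ({-3/8} × [-4/3, 3⋅√5)) ∪ (ℕ₀ × {-93/7, 1/24, 3⋅√5, 5⋅√7})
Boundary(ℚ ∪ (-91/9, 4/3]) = (-∞, -91/9] ∪ [4/3, ∞)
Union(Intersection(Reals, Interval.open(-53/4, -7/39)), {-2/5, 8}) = Union({8}, Interval.open(-53/4, -7/39))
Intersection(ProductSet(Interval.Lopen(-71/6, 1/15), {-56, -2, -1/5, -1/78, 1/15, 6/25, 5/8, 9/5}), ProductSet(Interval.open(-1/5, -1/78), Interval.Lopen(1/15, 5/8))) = ProductSet(Interval.open(-1/5, -1/78), {6/25, 5/8})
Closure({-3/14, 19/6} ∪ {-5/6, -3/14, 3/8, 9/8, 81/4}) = {-5/6, -3/14, 3/8, 9/8, 19/6, 81/4}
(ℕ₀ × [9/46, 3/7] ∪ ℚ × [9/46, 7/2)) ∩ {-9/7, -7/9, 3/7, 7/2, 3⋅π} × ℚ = {-9/7, -7/9, 3/7, 7/2} × (ℚ ∩ [9/46, 7/2))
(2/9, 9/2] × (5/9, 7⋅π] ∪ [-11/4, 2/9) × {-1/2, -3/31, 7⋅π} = ([-11/4, 2/9) × {-1/2, -3/31, 7⋅π}) ∪ ((2/9, 9/2] × (5/9, 7⋅π])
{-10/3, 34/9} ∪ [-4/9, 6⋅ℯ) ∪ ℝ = (-∞, ∞)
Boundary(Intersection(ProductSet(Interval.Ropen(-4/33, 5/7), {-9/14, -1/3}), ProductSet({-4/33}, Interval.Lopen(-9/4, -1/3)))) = ProductSet({-4/33}, {-9/14, -1/3})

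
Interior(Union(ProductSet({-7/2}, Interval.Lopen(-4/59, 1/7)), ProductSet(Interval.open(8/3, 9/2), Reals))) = ProductSet(Interval.open(8/3, 9/2), Reals)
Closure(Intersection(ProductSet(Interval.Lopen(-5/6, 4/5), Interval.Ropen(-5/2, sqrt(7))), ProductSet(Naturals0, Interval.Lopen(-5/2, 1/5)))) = ProductSet(Range(0, 1, 1), Interval(-5/2, 1/5))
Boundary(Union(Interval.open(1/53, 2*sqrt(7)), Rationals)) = Union(Interval(-oo, 1/53), Interval(2*sqrt(7), oo))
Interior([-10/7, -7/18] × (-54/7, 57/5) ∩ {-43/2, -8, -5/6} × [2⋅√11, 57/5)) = ∅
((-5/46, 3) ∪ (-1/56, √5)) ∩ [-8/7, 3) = (-5/46, 3)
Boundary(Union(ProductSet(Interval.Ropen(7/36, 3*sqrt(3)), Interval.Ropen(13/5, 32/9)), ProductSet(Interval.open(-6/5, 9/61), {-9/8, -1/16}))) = Union(ProductSet({7/36, 3*sqrt(3)}, Interval(13/5, 32/9)), ProductSet(Interval(-6/5, 9/61), {-9/8, -1/16}), ProductSet(Interval(7/36, 3*sqrt(3)), {13/5, 32/9}))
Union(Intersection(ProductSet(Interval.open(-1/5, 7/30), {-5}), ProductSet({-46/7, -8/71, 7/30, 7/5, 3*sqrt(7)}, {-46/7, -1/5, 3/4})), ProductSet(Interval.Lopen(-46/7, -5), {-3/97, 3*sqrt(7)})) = ProductSet(Interval.Lopen(-46/7, -5), {-3/97, 3*sqrt(7)})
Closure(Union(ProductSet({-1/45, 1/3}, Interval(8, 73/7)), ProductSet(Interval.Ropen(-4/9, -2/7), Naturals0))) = Union(ProductSet({-1/45, 1/3}, Interval(8, 73/7)), ProductSet(Interval(-4/9, -2/7), Naturals0))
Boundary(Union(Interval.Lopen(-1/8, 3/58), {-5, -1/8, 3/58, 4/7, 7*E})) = {-5, -1/8, 3/58, 4/7, 7*E}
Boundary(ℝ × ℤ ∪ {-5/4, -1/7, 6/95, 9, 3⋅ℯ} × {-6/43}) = (ℝ × ℤ) ∪ ({-5/4, -1/7, 6/95, 9, 3⋅ℯ} × {-6/43})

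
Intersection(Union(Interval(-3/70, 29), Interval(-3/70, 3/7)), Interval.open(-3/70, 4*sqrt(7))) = Interval.open(-3/70, 4*sqrt(7))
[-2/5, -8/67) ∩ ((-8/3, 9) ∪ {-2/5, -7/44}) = [-2/5, -8/67)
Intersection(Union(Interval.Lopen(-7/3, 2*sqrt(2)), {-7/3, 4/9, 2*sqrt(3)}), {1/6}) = {1/6}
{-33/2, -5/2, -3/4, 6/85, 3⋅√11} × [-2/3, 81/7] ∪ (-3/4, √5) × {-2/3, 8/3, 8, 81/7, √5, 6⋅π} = ({-33/2, -5/2, -3/4, 6/85, 3⋅√11} × [-2/3, 81/7]) ∪ ((-3/4, √5) × {-2/3, 8/3, 8, 81/7, √5, 6⋅π})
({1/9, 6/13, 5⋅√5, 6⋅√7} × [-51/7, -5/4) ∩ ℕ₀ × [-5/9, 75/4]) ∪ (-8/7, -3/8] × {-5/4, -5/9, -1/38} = (-8/7, -3/8] × {-5/4, -5/9, -1/38}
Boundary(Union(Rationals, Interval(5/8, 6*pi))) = Union(Interval(-oo, 5/8), Interval(6*pi, oo))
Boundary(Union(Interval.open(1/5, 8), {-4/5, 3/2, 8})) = {-4/5, 1/5, 8}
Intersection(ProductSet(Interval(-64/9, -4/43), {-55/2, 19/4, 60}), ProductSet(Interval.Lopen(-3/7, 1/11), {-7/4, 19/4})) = ProductSet(Interval.Lopen(-3/7, -4/43), {19/4})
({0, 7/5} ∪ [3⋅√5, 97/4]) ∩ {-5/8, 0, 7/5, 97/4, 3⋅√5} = {0, 7/5, 97/4, 3⋅√5}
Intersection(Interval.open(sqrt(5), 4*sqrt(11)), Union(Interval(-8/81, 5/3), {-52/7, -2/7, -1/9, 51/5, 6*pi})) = {51/5}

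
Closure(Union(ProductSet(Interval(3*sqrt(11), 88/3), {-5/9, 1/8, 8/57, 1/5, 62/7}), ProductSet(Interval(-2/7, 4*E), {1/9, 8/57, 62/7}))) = Union(ProductSet(Interval(-2/7, 4*E), {1/9, 8/57, 62/7}), ProductSet(Interval(3*sqrt(11), 88/3), {-5/9, 1/8, 8/57, 1/5, 62/7}))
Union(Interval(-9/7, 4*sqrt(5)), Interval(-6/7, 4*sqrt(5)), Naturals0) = Union(Interval(-9/7, 4*sqrt(5)), Naturals0)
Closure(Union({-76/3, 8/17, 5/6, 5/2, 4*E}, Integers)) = Union({-76/3, 8/17, 5/6, 5/2, 4*E}, Integers)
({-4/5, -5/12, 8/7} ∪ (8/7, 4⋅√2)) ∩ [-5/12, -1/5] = {-5/12}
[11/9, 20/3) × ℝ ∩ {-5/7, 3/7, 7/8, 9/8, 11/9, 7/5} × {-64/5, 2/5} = {11/9, 7/5} × {-64/5, 2/5}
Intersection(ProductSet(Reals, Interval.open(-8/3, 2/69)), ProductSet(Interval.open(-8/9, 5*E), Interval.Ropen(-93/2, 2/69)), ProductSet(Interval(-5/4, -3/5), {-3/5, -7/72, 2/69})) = ProductSet(Interval.Lopen(-8/9, -3/5), {-3/5, -7/72})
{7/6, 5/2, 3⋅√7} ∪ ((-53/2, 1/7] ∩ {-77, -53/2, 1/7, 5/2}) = {1/7, 7/6, 5/2, 3⋅√7}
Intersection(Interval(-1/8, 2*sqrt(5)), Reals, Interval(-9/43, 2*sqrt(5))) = Interval(-1/8, 2*sqrt(5))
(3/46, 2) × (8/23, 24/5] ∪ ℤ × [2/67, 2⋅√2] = (ℤ × [2/67, 2⋅√2]) ∪ ((3/46, 2) × (8/23, 24/5])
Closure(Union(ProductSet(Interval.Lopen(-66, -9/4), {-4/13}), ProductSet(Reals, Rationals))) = ProductSet(Reals, Reals)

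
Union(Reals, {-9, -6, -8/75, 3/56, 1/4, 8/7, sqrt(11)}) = Reals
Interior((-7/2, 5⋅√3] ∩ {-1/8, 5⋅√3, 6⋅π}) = ∅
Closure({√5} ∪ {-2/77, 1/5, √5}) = {-2/77, 1/5, √5}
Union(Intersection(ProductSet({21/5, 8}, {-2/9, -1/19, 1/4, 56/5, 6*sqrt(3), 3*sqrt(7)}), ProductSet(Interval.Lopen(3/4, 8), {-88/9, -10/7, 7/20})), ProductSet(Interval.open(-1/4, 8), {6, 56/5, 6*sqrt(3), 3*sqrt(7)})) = ProductSet(Interval.open(-1/4, 8), {6, 56/5, 6*sqrt(3), 3*sqrt(7)})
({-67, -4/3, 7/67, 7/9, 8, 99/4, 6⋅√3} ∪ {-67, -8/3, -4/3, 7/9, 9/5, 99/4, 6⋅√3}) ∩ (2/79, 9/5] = {7/67, 7/9, 9/5}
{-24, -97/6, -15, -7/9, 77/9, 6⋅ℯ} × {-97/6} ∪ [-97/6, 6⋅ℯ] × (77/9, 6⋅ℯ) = ({-24, -97/6, -15, -7/9, 77/9, 6⋅ℯ} × {-97/6}) ∪ ([-97/6, 6⋅ℯ] × (77/9, 6⋅ℯ))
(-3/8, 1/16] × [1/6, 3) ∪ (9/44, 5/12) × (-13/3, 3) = ((-3/8, 1/16] × [1/6, 3)) ∪ ((9/44, 5/12) × (-13/3, 3))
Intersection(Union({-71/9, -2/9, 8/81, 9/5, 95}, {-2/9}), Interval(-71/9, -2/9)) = {-71/9, -2/9}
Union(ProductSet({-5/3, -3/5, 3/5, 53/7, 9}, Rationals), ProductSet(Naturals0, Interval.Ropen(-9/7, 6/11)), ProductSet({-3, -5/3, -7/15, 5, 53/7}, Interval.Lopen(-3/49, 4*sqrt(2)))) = Union(ProductSet({-3, -5/3, -7/15, 5, 53/7}, Interval.Lopen(-3/49, 4*sqrt(2))), ProductSet({-5/3, -3/5, 3/5, 53/7, 9}, Rationals), ProductSet(Naturals0, Interval.Ropen(-9/7, 6/11)))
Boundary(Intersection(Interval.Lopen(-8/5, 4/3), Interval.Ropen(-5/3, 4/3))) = {-8/5, 4/3}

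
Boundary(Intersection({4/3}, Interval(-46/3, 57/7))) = {4/3}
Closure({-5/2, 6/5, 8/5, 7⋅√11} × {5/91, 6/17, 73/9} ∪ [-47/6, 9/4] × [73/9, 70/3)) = ([-47/6, 9/4] × [73/9, 70/3]) ∪ ({-5/2, 6/5, 8/5, 7⋅√11} × {5/91, 6/17, 73/9})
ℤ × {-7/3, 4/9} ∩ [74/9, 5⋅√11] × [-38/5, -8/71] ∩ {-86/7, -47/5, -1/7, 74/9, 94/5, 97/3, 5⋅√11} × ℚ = ∅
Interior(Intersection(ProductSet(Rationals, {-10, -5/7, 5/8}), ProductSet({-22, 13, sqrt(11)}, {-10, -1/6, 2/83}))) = EmptySet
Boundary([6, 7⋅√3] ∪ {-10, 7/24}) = {-10, 7/24, 6, 7⋅√3}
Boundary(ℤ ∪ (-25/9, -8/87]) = {-25/9, -8/87} ∪ (ℤ \ (-25/9, -8/87))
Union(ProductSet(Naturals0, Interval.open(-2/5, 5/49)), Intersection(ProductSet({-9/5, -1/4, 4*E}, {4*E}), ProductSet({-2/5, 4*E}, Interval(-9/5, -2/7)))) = ProductSet(Naturals0, Interval.open(-2/5, 5/49))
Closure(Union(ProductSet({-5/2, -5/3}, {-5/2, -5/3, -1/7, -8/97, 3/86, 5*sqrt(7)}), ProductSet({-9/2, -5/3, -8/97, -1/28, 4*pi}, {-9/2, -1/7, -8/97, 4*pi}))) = Union(ProductSet({-5/2, -5/3}, {-5/2, -5/3, -1/7, -8/97, 3/86, 5*sqrt(7)}), ProductSet({-9/2, -5/3, -8/97, -1/28, 4*pi}, {-9/2, -1/7, -8/97, 4*pi}))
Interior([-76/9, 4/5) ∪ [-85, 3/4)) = (-85, 4/5)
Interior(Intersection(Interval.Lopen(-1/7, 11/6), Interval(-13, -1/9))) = Interval.open(-1/7, -1/9)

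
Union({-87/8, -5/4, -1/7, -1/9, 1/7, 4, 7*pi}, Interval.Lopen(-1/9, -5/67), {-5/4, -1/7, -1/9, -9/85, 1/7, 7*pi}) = Union({-87/8, -5/4, -1/7, 1/7, 4, 7*pi}, Interval(-1/9, -5/67))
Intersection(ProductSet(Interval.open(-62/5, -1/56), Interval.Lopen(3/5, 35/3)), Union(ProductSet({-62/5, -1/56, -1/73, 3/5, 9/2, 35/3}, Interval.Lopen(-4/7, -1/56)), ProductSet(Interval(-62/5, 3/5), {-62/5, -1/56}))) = EmptySet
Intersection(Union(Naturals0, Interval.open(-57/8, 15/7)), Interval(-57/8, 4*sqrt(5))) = Union(Interval.open(-57/8, 15/7), Range(0, 9, 1))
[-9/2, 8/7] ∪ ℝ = (-∞, ∞)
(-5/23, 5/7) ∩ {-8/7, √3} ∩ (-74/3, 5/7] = ∅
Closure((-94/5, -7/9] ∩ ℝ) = [-94/5, -7/9]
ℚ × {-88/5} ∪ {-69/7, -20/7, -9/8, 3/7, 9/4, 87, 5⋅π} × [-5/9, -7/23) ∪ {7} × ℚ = ({7} × ℚ) ∪ (ℚ × {-88/5}) ∪ ({-69/7, -20/7, -9/8, 3/7, 9/4, 87, 5⋅π} × [-5/9, -7/23))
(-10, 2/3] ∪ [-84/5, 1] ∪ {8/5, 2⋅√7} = [-84/5, 1] ∪ {8/5, 2⋅√7}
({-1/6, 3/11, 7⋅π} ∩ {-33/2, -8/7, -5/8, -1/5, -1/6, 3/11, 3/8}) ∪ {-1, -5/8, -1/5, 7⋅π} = {-1, -5/8, -1/5, -1/6, 3/11, 7⋅π}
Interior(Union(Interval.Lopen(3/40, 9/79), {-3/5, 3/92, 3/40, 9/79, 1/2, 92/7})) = Interval.open(3/40, 9/79)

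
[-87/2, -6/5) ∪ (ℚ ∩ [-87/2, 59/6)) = [-87/2, -6/5] ∪ (ℚ ∩ [-87/2, 59/6))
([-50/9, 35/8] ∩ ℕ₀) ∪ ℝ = ℝ ∪ {0, 1, …, 4}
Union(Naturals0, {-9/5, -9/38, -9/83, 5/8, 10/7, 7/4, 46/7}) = Union({-9/5, -9/38, -9/83, 5/8, 10/7, 7/4, 46/7}, Naturals0)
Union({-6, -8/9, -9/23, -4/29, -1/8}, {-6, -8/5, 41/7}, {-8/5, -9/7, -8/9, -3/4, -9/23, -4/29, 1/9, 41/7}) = {-6, -8/5, -9/7, -8/9, -3/4, -9/23, -4/29, -1/8, 1/9, 41/7}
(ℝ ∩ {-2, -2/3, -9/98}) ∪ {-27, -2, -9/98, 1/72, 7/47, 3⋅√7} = {-27, -2, -2/3, -9/98, 1/72, 7/47, 3⋅√7}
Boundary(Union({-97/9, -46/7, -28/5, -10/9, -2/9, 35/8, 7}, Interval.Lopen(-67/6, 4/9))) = {-67/6, 4/9, 35/8, 7}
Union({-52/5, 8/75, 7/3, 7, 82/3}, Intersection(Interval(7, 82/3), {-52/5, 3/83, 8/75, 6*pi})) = {-52/5, 8/75, 7/3, 7, 82/3, 6*pi}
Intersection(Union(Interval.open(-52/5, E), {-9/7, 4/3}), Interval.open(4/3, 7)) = Interval.open(4/3, E)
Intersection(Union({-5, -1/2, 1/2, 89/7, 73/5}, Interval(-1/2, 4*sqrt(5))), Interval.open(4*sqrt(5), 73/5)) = {89/7}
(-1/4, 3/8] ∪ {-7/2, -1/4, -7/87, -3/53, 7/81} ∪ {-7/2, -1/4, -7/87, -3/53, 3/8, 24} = {-7/2, 24} ∪ [-1/4, 3/8]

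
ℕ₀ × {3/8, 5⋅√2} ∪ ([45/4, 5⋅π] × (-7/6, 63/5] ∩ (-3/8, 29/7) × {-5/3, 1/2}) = ℕ₀ × {3/8, 5⋅√2}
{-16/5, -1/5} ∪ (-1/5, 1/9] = {-16/5} ∪ [-1/5, 1/9]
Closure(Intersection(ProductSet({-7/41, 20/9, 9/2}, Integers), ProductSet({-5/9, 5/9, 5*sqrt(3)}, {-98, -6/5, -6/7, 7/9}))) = EmptySet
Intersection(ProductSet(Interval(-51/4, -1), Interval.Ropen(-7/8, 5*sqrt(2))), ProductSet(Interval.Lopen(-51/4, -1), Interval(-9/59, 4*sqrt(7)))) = ProductSet(Interval.Lopen(-51/4, -1), Interval.Ropen(-9/59, 5*sqrt(2)))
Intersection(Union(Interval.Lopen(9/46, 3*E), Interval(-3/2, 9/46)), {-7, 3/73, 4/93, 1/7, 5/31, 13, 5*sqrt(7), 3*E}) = {3/73, 4/93, 1/7, 5/31, 3*E}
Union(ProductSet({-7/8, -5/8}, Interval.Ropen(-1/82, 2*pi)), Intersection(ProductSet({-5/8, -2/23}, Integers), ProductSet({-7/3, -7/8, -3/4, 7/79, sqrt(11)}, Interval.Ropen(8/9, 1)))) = ProductSet({-7/8, -5/8}, Interval.Ropen(-1/82, 2*pi))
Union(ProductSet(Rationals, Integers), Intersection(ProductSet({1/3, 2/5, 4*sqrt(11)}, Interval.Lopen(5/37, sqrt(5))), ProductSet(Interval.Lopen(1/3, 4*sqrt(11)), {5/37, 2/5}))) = Union(ProductSet({2/5, 4*sqrt(11)}, {2/5}), ProductSet(Rationals, Integers))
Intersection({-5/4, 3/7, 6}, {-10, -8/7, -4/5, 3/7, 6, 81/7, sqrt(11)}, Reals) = {3/7, 6}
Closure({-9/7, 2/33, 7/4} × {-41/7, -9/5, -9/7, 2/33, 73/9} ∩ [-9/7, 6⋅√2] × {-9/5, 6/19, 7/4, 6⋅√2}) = {-9/7, 2/33, 7/4} × {-9/5}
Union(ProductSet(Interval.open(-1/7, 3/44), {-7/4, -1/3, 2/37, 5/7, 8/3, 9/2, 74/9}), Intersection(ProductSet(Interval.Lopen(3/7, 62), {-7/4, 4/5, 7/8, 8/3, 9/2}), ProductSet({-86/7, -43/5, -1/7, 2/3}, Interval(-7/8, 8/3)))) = Union(ProductSet({2/3}, {4/5, 7/8, 8/3}), ProductSet(Interval.open(-1/7, 3/44), {-7/4, -1/3, 2/37, 5/7, 8/3, 9/2, 74/9}))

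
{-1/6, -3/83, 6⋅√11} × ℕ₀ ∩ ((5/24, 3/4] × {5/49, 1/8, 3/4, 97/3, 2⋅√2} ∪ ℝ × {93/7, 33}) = {-1/6, -3/83, 6⋅√11} × {33}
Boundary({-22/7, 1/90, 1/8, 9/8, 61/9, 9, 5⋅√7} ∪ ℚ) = ℝ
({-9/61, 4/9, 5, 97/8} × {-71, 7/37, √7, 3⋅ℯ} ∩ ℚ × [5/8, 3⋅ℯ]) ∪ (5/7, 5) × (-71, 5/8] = ((5/7, 5) × (-71, 5/8]) ∪ ({-9/61, 4/9, 5, 97/8} × {√7, 3⋅ℯ})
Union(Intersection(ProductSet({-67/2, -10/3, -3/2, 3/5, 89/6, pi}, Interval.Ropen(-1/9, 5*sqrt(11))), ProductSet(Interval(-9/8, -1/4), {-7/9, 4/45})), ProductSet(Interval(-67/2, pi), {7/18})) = ProductSet(Interval(-67/2, pi), {7/18})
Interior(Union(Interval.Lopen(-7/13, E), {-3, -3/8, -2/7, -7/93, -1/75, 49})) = Interval.open(-7/13, E)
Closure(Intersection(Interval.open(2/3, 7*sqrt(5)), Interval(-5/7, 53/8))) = Interval(2/3, 53/8)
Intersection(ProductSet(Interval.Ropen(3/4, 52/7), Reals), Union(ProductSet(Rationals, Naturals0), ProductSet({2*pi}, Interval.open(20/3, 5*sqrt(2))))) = Union(ProductSet({2*pi}, Interval.open(20/3, 5*sqrt(2))), ProductSet(Intersection(Interval.Ropen(3/4, 52/7), Rationals), Naturals0))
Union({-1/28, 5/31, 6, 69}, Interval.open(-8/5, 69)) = Interval.Lopen(-8/5, 69)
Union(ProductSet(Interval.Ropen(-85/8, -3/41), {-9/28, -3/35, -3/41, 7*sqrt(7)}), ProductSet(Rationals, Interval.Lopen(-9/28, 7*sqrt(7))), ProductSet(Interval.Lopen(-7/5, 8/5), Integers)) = Union(ProductSet(Interval.Ropen(-85/8, -3/41), {-9/28, -3/35, -3/41, 7*sqrt(7)}), ProductSet(Interval.Lopen(-7/5, 8/5), Integers), ProductSet(Rationals, Interval.Lopen(-9/28, 7*sqrt(7))))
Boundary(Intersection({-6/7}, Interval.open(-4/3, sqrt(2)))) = {-6/7}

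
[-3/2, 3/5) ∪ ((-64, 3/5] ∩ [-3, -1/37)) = [-3, 3/5)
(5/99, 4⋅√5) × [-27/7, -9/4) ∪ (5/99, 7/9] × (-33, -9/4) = ((5/99, 7/9] × (-33, -9/4)) ∪ ((5/99, 4⋅√5) × [-27/7, -9/4))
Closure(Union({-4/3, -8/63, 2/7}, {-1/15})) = {-4/3, -8/63, -1/15, 2/7}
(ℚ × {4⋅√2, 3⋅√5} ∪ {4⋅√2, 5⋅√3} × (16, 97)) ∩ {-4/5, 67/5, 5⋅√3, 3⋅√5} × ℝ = ({5⋅√3} × (16, 97)) ∪ ({-4/5, 67/5} × {4⋅√2, 3⋅√5})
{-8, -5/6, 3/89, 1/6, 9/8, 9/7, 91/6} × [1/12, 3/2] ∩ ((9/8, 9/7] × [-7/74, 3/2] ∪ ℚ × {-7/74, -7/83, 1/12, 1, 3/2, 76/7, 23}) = ({9/7} × [1/12, 3/2]) ∪ ({-8, -5/6, 3/89, 1/6, 9/8, 9/7, 91/6} × {1/12, 1, 3/2})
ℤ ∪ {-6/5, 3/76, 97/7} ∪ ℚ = ℚ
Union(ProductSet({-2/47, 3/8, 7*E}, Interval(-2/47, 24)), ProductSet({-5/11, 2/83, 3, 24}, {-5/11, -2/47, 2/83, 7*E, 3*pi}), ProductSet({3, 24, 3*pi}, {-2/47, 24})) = Union(ProductSet({-2/47, 3/8, 7*E}, Interval(-2/47, 24)), ProductSet({3, 24, 3*pi}, {-2/47, 24}), ProductSet({-5/11, 2/83, 3, 24}, {-5/11, -2/47, 2/83, 7*E, 3*pi}))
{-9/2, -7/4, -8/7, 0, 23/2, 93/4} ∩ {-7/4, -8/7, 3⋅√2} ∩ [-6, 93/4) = {-7/4, -8/7}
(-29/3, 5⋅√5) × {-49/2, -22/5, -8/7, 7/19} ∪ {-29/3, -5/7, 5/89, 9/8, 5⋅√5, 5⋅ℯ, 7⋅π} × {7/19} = ((-29/3, 5⋅√5) × {-49/2, -22/5, -8/7, 7/19}) ∪ ({-29/3, -5/7, 5/89, 9/8, 5⋅√5, 5⋅ℯ, 7⋅π} × {7/19})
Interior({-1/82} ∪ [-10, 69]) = (-10, 69)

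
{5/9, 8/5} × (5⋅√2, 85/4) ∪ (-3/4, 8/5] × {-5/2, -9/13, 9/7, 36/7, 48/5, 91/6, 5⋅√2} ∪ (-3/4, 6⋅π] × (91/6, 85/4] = ({5/9, 8/5} × (5⋅√2, 85/4)) ∪ ((-3/4, 6⋅π] × (91/6, 85/4]) ∪ ((-3/4, 8/5] × {-5/2, -9/13, 9/7, 36/7, 48/5, 91/6, 5⋅√2})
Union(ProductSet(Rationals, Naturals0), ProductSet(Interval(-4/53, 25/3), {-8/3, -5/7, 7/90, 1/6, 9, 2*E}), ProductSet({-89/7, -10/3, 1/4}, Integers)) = Union(ProductSet({-89/7, -10/3, 1/4}, Integers), ProductSet(Interval(-4/53, 25/3), {-8/3, -5/7, 7/90, 1/6, 9, 2*E}), ProductSet(Rationals, Naturals0))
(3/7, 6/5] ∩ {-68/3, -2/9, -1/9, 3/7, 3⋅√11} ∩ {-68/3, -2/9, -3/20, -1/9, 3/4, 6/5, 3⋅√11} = ∅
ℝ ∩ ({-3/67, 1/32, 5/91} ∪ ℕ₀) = {-3/67, 1/32, 5/91} ∪ ℕ₀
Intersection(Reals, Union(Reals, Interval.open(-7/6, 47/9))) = Reals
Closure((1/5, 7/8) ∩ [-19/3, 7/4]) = [1/5, 7/8]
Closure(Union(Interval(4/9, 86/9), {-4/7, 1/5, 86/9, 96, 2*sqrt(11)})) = Union({-4/7, 1/5, 96}, Interval(4/9, 86/9))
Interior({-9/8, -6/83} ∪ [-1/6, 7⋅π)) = (-1/6, 7⋅π)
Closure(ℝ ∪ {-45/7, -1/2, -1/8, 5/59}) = ℝ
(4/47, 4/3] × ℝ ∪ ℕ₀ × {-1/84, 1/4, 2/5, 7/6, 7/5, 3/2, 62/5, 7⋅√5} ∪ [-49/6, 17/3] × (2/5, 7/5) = ((4/47, 4/3] × ℝ) ∪ ([-49/6, 17/3] × (2/5, 7/5)) ∪ (ℕ₀ × {-1/84, 1/4, 2/5, 7/6, 7/5, 3/2, 62/5, 7⋅√5})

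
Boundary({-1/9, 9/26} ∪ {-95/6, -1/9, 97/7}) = {-95/6, -1/9, 9/26, 97/7}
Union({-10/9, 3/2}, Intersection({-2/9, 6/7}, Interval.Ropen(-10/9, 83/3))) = {-10/9, -2/9, 6/7, 3/2}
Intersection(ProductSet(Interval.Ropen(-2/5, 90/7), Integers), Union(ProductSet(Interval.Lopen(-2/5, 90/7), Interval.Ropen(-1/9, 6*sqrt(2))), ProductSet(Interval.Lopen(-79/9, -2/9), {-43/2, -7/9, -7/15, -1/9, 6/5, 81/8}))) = ProductSet(Interval.open(-2/5, 90/7), Range(0, 9, 1))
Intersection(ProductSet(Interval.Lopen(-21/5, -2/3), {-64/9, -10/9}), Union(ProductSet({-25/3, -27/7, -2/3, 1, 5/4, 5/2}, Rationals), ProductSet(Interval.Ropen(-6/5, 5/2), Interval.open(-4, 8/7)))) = Union(ProductSet({-27/7, -2/3}, {-64/9, -10/9}), ProductSet(Interval(-6/5, -2/3), {-10/9}))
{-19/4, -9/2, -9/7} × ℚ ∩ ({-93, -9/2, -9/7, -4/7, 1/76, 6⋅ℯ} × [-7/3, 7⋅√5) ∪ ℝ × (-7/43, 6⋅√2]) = ({-9/2, -9/7} × (ℚ ∩ [-7/3, 7⋅√5))) ∪ ({-19/4, -9/2, -9/7} × (ℚ ∩ (-7/43, 6⋅√2]))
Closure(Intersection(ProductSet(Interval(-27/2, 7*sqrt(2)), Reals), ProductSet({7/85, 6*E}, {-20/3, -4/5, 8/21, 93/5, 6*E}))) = ProductSet({7/85}, {-20/3, -4/5, 8/21, 93/5, 6*E})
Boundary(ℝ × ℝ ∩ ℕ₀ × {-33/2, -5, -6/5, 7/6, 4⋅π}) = ℕ₀ × {-33/2, -5, -6/5, 7/6, 4⋅π}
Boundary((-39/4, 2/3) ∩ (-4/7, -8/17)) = {-4/7, -8/17}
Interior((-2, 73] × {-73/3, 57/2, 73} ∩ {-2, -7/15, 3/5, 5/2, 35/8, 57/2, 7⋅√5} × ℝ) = ∅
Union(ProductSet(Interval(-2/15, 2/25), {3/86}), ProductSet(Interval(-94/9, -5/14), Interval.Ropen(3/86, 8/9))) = Union(ProductSet(Interval(-94/9, -5/14), Interval.Ropen(3/86, 8/9)), ProductSet(Interval(-2/15, 2/25), {3/86}))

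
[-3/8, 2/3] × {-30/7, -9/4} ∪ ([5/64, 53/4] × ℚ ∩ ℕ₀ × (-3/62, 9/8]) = ([-3/8, 2/3] × {-30/7, -9/4}) ∪ ({1, 2, …, 13} × (ℚ ∩ (-3/62, 9/8]))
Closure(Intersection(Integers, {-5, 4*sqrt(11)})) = {-5}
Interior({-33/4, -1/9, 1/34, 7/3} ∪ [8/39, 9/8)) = (8/39, 9/8)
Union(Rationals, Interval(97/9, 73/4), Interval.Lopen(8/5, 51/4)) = Union(Interval(8/5, 73/4), Rationals)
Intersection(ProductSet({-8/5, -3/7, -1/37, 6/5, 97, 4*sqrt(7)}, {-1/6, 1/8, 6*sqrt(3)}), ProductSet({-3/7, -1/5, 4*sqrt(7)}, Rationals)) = ProductSet({-3/7, 4*sqrt(7)}, {-1/6, 1/8})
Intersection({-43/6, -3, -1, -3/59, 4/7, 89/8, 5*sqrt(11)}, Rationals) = {-43/6, -3, -1, -3/59, 4/7, 89/8}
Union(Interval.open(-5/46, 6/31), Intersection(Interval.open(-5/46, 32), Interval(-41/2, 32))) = Interval.open(-5/46, 32)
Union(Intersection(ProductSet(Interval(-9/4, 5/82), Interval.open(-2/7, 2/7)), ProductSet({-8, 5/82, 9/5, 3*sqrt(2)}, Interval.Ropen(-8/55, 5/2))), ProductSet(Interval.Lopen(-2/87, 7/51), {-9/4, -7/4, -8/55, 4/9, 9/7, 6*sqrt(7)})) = Union(ProductSet({5/82}, Interval.Ropen(-8/55, 2/7)), ProductSet(Interval.Lopen(-2/87, 7/51), {-9/4, -7/4, -8/55, 4/9, 9/7, 6*sqrt(7)}))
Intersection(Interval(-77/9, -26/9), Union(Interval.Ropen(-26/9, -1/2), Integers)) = Union({-26/9}, Range(-8, -2, 1))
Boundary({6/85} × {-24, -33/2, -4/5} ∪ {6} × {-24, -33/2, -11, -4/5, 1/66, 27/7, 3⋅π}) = ({6/85} × {-24, -33/2, -4/5}) ∪ ({6} × {-24, -33/2, -11, -4/5, 1/66, 27/7, 3⋅π})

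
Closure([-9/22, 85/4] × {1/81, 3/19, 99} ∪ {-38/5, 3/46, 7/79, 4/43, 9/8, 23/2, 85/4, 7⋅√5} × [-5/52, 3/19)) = ([-9/22, 85/4] × {1/81, 3/19, 99}) ∪ ({-38/5, 3/46, 7/79, 4/43, 9/8, 23/2, 85/4, 7⋅√5} × [-5/52, 3/19])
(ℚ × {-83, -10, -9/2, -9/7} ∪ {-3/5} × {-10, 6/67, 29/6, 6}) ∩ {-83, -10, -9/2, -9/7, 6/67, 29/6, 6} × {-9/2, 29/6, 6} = {-83, -10, -9/2, -9/7, 6/67, 29/6, 6} × {-9/2}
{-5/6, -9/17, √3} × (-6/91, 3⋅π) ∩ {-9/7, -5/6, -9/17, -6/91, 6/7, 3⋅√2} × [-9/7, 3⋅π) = {-5/6, -9/17} × (-6/91, 3⋅π)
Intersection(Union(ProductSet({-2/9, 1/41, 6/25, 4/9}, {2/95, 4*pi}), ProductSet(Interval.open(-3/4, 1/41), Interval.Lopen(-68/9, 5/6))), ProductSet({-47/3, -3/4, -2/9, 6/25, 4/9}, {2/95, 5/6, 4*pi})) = Union(ProductSet({-2/9}, {2/95, 5/6}), ProductSet({-2/9, 6/25, 4/9}, {2/95, 4*pi}))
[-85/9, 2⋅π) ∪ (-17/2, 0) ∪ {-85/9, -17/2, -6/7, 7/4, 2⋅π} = [-85/9, 2⋅π]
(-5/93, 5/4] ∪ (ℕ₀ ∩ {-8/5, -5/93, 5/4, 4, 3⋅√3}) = (-5/93, 5/4] ∪ {4}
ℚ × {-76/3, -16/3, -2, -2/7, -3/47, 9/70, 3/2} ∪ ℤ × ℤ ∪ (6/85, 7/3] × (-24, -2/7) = (ℤ × ℤ) ∪ (ℚ × {-76/3, -16/3, -2, -2/7, -3/47, 9/70, 3/2}) ∪ ((6/85, 7/3] × (-24, -2/7))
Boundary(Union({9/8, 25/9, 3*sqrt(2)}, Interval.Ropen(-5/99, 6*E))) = {-5/99, 6*E}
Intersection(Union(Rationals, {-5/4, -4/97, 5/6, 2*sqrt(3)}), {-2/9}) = {-2/9}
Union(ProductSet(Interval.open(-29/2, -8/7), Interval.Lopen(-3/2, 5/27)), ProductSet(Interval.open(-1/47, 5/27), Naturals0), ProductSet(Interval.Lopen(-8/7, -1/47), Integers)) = Union(ProductSet(Interval.open(-29/2, -8/7), Interval.Lopen(-3/2, 5/27)), ProductSet(Interval.Lopen(-8/7, -1/47), Integers), ProductSet(Interval.open(-1/47, 5/27), Naturals0))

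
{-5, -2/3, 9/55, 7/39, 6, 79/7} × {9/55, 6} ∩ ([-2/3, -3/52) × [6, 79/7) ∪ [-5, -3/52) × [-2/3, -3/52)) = {-2/3} × {6}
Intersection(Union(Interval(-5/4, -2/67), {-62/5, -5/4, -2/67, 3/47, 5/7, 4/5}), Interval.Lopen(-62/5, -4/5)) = Interval(-5/4, -4/5)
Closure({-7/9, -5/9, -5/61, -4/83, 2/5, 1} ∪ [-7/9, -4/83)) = [-7/9, -4/83] ∪ {2/5, 1}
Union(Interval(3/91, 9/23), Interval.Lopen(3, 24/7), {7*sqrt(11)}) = Union({7*sqrt(11)}, Interval(3/91, 9/23), Interval.Lopen(3, 24/7))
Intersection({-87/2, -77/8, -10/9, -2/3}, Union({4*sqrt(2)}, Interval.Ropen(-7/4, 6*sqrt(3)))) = {-10/9, -2/3}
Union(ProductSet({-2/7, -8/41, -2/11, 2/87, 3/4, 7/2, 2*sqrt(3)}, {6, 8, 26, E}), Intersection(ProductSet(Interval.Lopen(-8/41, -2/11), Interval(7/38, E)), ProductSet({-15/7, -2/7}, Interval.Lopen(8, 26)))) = ProductSet({-2/7, -8/41, -2/11, 2/87, 3/4, 7/2, 2*sqrt(3)}, {6, 8, 26, E})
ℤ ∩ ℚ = ℤ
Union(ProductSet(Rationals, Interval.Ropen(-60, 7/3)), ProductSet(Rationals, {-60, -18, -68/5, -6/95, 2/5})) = ProductSet(Rationals, Interval.Ropen(-60, 7/3))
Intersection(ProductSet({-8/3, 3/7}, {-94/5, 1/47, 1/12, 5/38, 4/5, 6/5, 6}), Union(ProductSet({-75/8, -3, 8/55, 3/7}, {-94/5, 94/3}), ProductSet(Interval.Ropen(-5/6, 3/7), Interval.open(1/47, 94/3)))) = ProductSet({3/7}, {-94/5})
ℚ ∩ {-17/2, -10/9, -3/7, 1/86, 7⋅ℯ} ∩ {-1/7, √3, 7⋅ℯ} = ∅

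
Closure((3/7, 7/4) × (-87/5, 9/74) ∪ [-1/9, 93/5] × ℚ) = ((3/7, 7/4) × (-87/5, 9/74)) ∪ (([-1/9, 3/7] ∪ [7/4, 93/5]) × ℝ) ∪ ([-1/9, 93/5] × (ℚ ∪ (-∞, -87/5] ∪ [9/74, ∞)))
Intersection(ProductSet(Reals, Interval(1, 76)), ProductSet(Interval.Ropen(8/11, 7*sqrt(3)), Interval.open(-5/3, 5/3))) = ProductSet(Interval.Ropen(8/11, 7*sqrt(3)), Interval.Ropen(1, 5/3))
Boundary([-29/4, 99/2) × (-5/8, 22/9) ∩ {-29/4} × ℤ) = {-29/4} × {0, 1, 2}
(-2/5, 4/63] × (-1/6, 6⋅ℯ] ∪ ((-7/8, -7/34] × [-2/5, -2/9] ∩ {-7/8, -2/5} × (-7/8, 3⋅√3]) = ({-2/5} × [-2/5, -2/9]) ∪ ((-2/5, 4/63] × (-1/6, 6⋅ℯ])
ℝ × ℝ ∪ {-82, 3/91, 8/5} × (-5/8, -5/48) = ℝ × ℝ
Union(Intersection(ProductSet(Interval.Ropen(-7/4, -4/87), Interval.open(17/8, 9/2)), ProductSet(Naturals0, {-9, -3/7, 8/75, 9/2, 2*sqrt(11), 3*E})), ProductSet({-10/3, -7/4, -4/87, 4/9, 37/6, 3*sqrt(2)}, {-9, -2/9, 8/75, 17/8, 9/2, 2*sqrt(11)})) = ProductSet({-10/3, -7/4, -4/87, 4/9, 37/6, 3*sqrt(2)}, {-9, -2/9, 8/75, 17/8, 9/2, 2*sqrt(11)})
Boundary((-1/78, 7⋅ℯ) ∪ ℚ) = (-∞, -1/78] ∪ [7⋅ℯ, ∞)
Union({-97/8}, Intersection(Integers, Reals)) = Union({-97/8}, Integers)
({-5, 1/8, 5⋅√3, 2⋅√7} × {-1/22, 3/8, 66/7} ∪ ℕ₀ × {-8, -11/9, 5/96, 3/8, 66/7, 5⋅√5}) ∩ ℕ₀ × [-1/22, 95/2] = ℕ₀ × {5/96, 3/8, 66/7, 5⋅√5}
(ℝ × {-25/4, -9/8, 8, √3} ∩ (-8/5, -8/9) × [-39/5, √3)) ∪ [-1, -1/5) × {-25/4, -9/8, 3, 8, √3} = ((-8/5, -8/9) × {-25/4, -9/8}) ∪ ([-1, -1/5) × {-25/4, -9/8, 3, 8, √3})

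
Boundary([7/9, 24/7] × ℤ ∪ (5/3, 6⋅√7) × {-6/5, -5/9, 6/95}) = ([7/9, 24/7] × ℤ) ∪ ([5/3, 6⋅√7] × {-6/5, -5/9, 6/95})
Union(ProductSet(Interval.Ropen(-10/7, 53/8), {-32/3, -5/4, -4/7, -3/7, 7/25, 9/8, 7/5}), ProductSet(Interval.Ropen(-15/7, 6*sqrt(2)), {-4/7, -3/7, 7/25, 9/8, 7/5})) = Union(ProductSet(Interval.Ropen(-15/7, 6*sqrt(2)), {-4/7, -3/7, 7/25, 9/8, 7/5}), ProductSet(Interval.Ropen(-10/7, 53/8), {-32/3, -5/4, -4/7, -3/7, 7/25, 9/8, 7/5}))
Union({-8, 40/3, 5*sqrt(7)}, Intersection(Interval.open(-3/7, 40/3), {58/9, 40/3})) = {-8, 58/9, 40/3, 5*sqrt(7)}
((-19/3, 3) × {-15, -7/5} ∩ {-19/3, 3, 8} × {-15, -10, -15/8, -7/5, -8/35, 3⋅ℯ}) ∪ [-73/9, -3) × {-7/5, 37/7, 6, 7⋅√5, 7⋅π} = [-73/9, -3) × {-7/5, 37/7, 6, 7⋅√5, 7⋅π}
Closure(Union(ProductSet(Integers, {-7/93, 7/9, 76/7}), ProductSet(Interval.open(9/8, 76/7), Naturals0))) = Union(ProductSet(Integers, {-7/93, 7/9, 76/7}), ProductSet(Interval(9/8, 76/7), Naturals0))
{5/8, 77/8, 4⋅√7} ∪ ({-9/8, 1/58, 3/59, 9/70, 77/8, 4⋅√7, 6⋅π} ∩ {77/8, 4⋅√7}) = {5/8, 77/8, 4⋅√7}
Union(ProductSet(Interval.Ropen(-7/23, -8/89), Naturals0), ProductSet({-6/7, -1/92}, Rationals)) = Union(ProductSet({-6/7, -1/92}, Rationals), ProductSet(Interval.Ropen(-7/23, -8/89), Naturals0))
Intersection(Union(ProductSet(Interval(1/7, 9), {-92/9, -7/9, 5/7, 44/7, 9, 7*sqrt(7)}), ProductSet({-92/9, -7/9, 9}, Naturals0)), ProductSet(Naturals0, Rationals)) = Union(ProductSet({9}, Naturals0), ProductSet(Range(1, 10, 1), {-92/9, -7/9, 5/7, 44/7, 9}))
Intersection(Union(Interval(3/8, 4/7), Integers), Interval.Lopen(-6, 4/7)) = Union(Interval(3/8, 4/7), Range(-5, 1, 1))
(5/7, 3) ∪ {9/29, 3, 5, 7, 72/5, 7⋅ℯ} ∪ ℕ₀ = ℕ₀ ∪ {9/29, 72/5, 7⋅ℯ} ∪ (5/7, 3]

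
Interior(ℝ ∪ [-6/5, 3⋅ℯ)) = (-∞, ∞)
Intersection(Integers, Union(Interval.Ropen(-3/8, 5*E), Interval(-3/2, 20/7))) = Range(-1, 14, 1)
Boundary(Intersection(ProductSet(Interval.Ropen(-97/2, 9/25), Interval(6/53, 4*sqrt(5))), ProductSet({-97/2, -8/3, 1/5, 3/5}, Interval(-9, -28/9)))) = EmptySet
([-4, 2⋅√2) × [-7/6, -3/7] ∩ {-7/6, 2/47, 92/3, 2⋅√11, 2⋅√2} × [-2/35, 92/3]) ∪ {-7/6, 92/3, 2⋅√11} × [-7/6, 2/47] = {-7/6, 92/3, 2⋅√11} × [-7/6, 2/47]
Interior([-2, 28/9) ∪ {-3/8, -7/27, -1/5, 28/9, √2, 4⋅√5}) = (-2, 28/9)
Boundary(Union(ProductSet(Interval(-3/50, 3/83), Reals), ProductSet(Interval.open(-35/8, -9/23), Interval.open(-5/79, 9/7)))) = Union(ProductSet({-35/8, -9/23}, Interval(-5/79, 9/7)), ProductSet({-3/50, 3/83}, Interval(-oo, oo)), ProductSet(Interval(-35/8, -9/23), {-5/79, 9/7}))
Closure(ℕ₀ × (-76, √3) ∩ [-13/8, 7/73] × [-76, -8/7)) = {0} × [-76, -8/7]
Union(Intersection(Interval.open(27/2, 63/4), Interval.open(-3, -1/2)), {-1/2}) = {-1/2}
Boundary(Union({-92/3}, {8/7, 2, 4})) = {-92/3, 8/7, 2, 4}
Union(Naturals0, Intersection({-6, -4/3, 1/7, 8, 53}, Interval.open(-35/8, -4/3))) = Naturals0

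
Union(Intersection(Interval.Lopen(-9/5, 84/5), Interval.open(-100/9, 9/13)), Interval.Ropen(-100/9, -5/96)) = Interval.Ropen(-100/9, 9/13)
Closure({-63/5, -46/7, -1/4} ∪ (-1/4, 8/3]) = {-63/5, -46/7} ∪ [-1/4, 8/3]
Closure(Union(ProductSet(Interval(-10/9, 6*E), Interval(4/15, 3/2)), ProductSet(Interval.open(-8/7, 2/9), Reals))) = Union(ProductSet({-8/7, 2/9}, Union(Interval(-oo, 4/15), Interval(3/2, oo))), ProductSet(Interval.Ropen(-8/7, 2/9), Reals), ProductSet(Interval(-10/9, 6*E), Interval(4/15, 3/2)))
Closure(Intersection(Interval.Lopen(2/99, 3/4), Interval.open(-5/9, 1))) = Interval(2/99, 3/4)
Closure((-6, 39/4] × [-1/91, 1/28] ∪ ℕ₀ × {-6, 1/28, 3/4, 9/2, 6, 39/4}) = ([-6, 39/4] × [-1/91, 1/28]) ∪ ((ℕ₀ ∪ (ℕ₀ \ (-6, 39/4))) × {-6, 1/28, 3/4, 9/2, 6, 39/4})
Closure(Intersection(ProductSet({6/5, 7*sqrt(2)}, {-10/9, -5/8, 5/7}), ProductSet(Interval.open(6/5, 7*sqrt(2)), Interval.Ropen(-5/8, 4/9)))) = EmptySet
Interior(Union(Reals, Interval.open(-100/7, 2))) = Interval(-oo, oo)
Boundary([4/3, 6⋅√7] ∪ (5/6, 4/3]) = {5/6, 6⋅√7}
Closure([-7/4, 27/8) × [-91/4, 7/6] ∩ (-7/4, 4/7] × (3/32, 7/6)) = ({-7/4, 4/7} × [3/32, 7/6]) ∪ ([-7/4, 4/7] × {3/32, 7/6}) ∪ ((-7/4, 4/7] × (3/32, 7/6))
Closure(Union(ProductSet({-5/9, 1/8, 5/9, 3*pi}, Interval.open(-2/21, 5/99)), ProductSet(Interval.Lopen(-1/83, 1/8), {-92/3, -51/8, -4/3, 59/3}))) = Union(ProductSet({-5/9, 1/8, 5/9, 3*pi}, Interval(-2/21, 5/99)), ProductSet(Interval(-1/83, 1/8), {-92/3, -51/8, -4/3, 59/3}))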